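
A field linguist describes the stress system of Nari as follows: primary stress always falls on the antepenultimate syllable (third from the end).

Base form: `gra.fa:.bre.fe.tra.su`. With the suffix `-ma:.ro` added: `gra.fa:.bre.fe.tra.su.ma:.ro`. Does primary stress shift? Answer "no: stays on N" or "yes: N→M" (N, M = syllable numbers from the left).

Base `gra.fa:.bre.fe.tra.su` (6 syllables):
  The word has 6 syllables; the antepenultimate syllable (third from the end) is syllable 4 (fe).
  → primary stress on syllable 4.
Suffixed `gra.fa:.bre.fe.tra.su.ma:.ro` (8 syllables):
  The word has 8 syllables; the antepenultimate syllable (third from the end) is syllable 6 (su).
  → primary stress on syllable 6.

yes: 4→6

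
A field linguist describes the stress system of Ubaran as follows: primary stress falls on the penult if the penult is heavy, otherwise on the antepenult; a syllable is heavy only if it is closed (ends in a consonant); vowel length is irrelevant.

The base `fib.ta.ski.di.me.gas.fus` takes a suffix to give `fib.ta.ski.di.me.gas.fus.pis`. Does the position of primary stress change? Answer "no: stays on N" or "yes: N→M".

yes: 6→7

Base `fib.ta.ski.di.me.gas.fus` (7 syllables):
  Weights: 5 me L, 6 gas H, 7 fus H.
  The penult (syllable 6, gas) is heavy, so it takes stress.
  → primary stress on syllable 6.
Suffixed `fib.ta.ski.di.me.gas.fus.pis` (8 syllables):
  Weights: 6 gas H, 7 fus H, 8 pis H.
  The penult (syllable 7, fus) is heavy, so it takes stress.
  → primary stress on syllable 7.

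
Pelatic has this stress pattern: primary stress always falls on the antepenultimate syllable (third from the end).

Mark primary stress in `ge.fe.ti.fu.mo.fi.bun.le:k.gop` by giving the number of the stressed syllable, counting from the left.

7

The word has 9 syllables; the antepenultimate syllable (third from the end) is syllable 7 (bun).
Primary stress: syllable 7 → ge.fe.ti.fu.mo.fi.ˈbun.le:k.gop.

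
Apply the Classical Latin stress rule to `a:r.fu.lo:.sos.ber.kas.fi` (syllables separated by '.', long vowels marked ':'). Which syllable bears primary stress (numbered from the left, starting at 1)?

Classical Latin: stress the penult if heavy (long vowel or closed), else the antepenult.
Weights: 5 ber H, 6 kas H, 7 fi L.
The penult (syllable 6, kas) is heavy, so it takes stress.
Stress on syllable 6: a:r.fu.lo:.sos.ber.ˈkas.fi.

6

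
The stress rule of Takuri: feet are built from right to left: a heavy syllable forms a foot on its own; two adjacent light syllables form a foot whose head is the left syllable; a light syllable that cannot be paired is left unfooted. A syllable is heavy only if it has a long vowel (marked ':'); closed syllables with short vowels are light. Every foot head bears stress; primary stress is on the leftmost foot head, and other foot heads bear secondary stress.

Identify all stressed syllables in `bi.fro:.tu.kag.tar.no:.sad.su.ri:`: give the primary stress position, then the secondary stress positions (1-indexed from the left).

primary 2, secondary 4, 6, 7, 9

Weights: 1 bi L, 2 fro: H, 3 tu L, 4 kag L, 5 tar L, 6 no: H, 7 sad L, 8 su L, 9 ri: H.
Parse right to left (heavy = foot alone; LL = one foot; stranded L unfooted): bi (ˈfro:) tu (ˈkag.tar) (ˈno:) (ˈsad.su) (ˈri:).
Foot heads: 2, 4, 6, 7, 9.
Primary stress on the leftmost head = syllable 2.
Secondary stress on 4, 6, 7, 9: bi.ˈfro:.tu.ˌkag.tar.ˌno:.ˌsad.su.ˌri:.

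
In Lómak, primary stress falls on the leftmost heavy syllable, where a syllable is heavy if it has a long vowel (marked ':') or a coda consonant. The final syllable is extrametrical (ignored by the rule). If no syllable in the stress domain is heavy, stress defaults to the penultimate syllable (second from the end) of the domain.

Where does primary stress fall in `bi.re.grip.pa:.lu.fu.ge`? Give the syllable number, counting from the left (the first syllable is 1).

3

The final syllable (7, ge) is extrametrical; the stress domain is syllables 1–6.
Weights: 1 bi L, 2 re L, 3 grip H, 4 pa: H, 5 lu L, 6 fu L.
Heavy syllables in the domain: 3, 4. The leftmost is syllable 3 (grip).
Primary stress: syllable 3 → bi.re.ˈgrip.pa:.lu.fu.ge.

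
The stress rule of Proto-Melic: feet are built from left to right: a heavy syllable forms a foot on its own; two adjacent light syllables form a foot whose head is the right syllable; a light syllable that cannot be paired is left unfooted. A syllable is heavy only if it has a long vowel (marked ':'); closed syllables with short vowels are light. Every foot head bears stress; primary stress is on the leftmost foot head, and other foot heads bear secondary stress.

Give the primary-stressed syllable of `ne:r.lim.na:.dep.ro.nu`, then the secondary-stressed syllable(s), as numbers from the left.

primary 1, secondary 3, 5

Weights: 1 ne:r H, 2 lim L, 3 na: H, 4 dep L, 5 ro L, 6 nu L.
Parse left to right (heavy = foot alone; LL = one foot; stranded L unfooted): (ˈne:r) lim (ˈna:) (dep.ˈro) nu.
Foot heads: 1, 3, 5.
Primary stress on the leftmost head = syllable 1.
Secondary stress on 3, 5: ˈne:r.lim.ˌna:.dep.ˌro.nu.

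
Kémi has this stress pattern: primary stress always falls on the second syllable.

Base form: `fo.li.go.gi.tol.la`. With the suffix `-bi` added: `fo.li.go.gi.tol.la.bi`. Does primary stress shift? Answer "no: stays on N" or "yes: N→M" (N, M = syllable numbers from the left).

no: stays on 2

Base `fo.li.go.gi.tol.la` (6 syllables):
  The word has 6 syllables; the second syllable is syllable 2 (li).
  → primary stress on syllable 2.
Suffixed `fo.li.go.gi.tol.la.bi` (7 syllables):
  The word has 7 syllables; the second syllable is syllable 2 (li).
  → primary stress on syllable 2.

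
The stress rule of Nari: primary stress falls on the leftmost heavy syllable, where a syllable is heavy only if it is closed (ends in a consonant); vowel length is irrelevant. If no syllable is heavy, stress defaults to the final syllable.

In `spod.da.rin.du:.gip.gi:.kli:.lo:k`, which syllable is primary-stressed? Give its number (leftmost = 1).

1

Weights: 1 spod H, 2 da L, 3 rin H, 4 du: L, 5 gip H, 6 gi: L, 7 kli: L, 8 lo:k H.
Heavy syllables in the domain: 1, 3, 5, 8. The leftmost is syllable 1 (spod).
Primary stress: syllable 1 → ˈspod.da.rin.du:.gip.gi:.kli:.lo:k.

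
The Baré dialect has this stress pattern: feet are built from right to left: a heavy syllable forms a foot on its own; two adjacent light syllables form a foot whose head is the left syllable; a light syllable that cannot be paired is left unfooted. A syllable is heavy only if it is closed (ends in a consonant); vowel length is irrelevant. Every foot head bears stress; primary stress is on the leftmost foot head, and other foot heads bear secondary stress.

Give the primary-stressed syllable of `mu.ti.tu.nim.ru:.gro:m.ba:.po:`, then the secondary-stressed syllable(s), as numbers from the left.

Weights: 1 mu L, 2 ti L, 3 tu L, 4 nim H, 5 ru: L, 6 gro:m H, 7 ba: L, 8 po: L.
Parse right to left (heavy = foot alone; LL = one foot; stranded L unfooted): mu (ˈti.tu) (ˈnim) ru: (ˈgro:m) (ˈba:.po:).
Foot heads: 2, 4, 6, 7.
Primary stress on the leftmost head = syllable 2.
Secondary stress on 4, 6, 7: mu.ˈti.tu.ˌnim.ru:.ˌgro:m.ˌba:.po:.

primary 2, secondary 4, 6, 7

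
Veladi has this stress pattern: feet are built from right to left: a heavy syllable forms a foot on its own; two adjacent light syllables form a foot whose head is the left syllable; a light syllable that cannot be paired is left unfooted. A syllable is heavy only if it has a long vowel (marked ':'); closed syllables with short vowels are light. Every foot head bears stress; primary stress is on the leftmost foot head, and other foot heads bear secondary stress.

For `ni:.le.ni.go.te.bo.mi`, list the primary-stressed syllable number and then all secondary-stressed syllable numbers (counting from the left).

Weights: 1 ni: H, 2 le L, 3 ni L, 4 go L, 5 te L, 6 bo L, 7 mi L.
Parse right to left (heavy = foot alone; LL = one foot; stranded L unfooted): (ˈni:) (ˈle.ni) (ˈgo.te) (ˈbo.mi).
Foot heads: 1, 2, 4, 6.
Primary stress on the leftmost head = syllable 1.
Secondary stress on 2, 4, 6: ˈni:.ˌle.ni.ˌgo.te.ˌbo.mi.

primary 1, secondary 2, 4, 6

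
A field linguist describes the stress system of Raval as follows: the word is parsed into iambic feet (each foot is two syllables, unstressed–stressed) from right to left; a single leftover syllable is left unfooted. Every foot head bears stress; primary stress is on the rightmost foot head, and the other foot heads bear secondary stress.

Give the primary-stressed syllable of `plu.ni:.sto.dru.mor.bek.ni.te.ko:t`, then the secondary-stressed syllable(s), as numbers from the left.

primary 9, secondary 3, 5, 7

Parse right to left into iambic (σˈσ) feet: plu (ni:.ˈsto) (dru.ˈmor) (bek.ˈni) (te.ˈko:t). Syllable 1 is left unfooted.
Foot heads (stressed positions): 3, 5, 7, 9.
End Rule Rightmost: primary stress on the rightmost head = syllable 9.
Secondary stress on 3, 5, 7: plu.ni:.ˌsto.dru.ˌmor.bek.ˌni.te.ˈko:t.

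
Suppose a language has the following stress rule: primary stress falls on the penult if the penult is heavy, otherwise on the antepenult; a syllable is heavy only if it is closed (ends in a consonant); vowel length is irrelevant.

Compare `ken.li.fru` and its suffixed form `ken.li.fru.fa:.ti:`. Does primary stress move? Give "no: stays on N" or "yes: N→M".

Base `ken.li.fru` (3 syllables):
  Weights: 1 ken H, 2 li L, 3 fru L.
  The penult (syllable 2, li) is light, so stress falls on the antepenult (syllable 1, ken).
  → primary stress on syllable 1.
Suffixed `ken.li.fru.fa:.ti:` (5 syllables):
  Weights: 3 fru L, 4 fa: L, 5 ti: L.
  The penult (syllable 4, fa:) is light, so stress falls on the antepenult (syllable 3, fru).
  → primary stress on syllable 3.

yes: 1→3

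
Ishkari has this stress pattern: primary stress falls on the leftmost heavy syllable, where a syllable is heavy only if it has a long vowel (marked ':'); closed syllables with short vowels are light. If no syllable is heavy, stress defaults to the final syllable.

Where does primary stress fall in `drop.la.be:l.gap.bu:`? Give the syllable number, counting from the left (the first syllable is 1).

Weights: 1 drop L, 2 la L, 3 be:l H, 4 gap L, 5 bu: H.
Heavy syllables in the domain: 3, 5. The leftmost is syllable 3 (be:l).
Primary stress: syllable 3 → drop.la.ˈbe:l.gap.bu:.

3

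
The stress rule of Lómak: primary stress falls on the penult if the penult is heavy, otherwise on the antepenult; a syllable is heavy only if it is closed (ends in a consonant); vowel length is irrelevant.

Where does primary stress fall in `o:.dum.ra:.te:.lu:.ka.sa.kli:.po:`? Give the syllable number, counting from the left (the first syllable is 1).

7

Weights: 7 sa L, 8 kli: L, 9 po: L.
The penult (syllable 8, kli:) is light, so stress falls on the antepenult (syllable 7, sa).
Primary stress: syllable 7 → o:.dum.ra:.te:.lu:.ka.ˈsa.kli:.po:.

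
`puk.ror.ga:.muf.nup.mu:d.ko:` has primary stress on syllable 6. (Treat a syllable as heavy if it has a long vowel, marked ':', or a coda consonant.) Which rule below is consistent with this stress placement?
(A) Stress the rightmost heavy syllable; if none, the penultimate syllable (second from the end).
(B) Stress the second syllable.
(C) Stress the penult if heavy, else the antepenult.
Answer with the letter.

Rule A → syllable 7 (observed: 6).
Rule B → syllable 2 (observed: 6).
Rule C → syllable 6 ✓.

C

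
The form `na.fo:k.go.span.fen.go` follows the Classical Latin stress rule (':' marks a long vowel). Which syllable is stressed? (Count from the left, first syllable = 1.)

Classical Latin: stress the penult if heavy (long vowel or closed), else the antepenult.
Weights: 4 span H, 5 fen H, 6 go L.
The penult (syllable 5, fen) is heavy, so it takes stress.
Stress on syllable 5: na.fo:k.go.span.ˈfen.go.

5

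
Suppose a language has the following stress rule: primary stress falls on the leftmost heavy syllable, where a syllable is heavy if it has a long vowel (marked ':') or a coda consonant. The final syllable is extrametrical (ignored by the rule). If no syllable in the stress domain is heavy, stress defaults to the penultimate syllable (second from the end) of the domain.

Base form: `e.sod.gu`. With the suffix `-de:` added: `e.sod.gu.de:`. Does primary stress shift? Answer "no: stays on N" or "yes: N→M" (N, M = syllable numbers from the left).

Base `e.sod.gu` (3 syllables):
  The final syllable (3, gu) is extrametrical; the stress domain is syllables 1–2.
  Weights: 1 e L, 2 sod H.
  Heavy syllables in the domain: 2. The leftmost is syllable 2 (sod).
  → primary stress on syllable 2.
Suffixed `e.sod.gu.de:` (4 syllables):
  The final syllable (4, de:) is extrametrical; the stress domain is syllables 1–3.
  Weights: 1 e L, 2 sod H, 3 gu L.
  Heavy syllables in the domain: 2. The leftmost is syllable 2 (sod).
  → primary stress on syllable 2.

no: stays on 2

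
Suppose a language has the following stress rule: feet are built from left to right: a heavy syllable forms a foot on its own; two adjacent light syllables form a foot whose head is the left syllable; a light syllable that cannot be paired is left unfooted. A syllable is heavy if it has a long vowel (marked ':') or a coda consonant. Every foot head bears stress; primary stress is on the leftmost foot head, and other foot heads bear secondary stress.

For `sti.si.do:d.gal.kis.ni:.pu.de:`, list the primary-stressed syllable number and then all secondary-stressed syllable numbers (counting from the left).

primary 1, secondary 3, 4, 5, 6, 8

Weights: 1 sti L, 2 si L, 3 do:d H, 4 gal H, 5 kis H, 6 ni: H, 7 pu L, 8 de: H.
Parse left to right (heavy = foot alone; LL = one foot; stranded L unfooted): (ˈsti.si) (ˈdo:d) (ˈgal) (ˈkis) (ˈni:) pu (ˈde:).
Foot heads: 1, 3, 4, 5, 6, 8.
Primary stress on the leftmost head = syllable 1.
Secondary stress on 3, 4, 5, 6, 8: ˈsti.si.ˌdo:d.ˌgal.ˌkis.ˌni:.pu.ˌde:.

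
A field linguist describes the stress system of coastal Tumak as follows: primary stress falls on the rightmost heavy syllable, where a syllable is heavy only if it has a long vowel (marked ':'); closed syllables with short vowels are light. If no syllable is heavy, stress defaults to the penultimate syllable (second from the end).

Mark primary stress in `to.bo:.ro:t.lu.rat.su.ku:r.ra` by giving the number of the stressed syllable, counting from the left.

Weights: 1 to L, 2 bo: H, 3 ro:t H, 4 lu L, 5 rat L, 6 su L, 7 ku:r H, 8 ra L.
Heavy syllables in the domain: 2, 3, 7. The rightmost is syllable 7 (ku:r).
Primary stress: syllable 7 → to.bo:.ro:t.lu.rat.su.ˈku:r.ra.

7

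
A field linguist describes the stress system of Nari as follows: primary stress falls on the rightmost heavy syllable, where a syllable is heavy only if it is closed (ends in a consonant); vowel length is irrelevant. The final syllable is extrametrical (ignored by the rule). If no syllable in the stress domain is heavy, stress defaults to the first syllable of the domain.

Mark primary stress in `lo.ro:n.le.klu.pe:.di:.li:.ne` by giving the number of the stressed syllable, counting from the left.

The final syllable (8, ne) is extrametrical; the stress domain is syllables 1–7.
Weights: 1 lo L, 2 ro:n H, 3 le L, 4 klu L, 5 pe: L, 6 di: L, 7 li: L.
Heavy syllables in the domain: 2. The rightmost is syllable 2 (ro:n).
Primary stress: syllable 2 → lo.ˈro:n.le.klu.pe:.di:.li:.ne.

2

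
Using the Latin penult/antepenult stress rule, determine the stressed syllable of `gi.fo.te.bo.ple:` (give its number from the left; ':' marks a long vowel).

Classical Latin: stress the penult if heavy (long vowel or closed), else the antepenult.
Weights: 3 te L, 4 bo L, 5 ple: H.
The penult (syllable 4, bo) is light, so stress falls on the antepenult (syllable 3, te).
Stress on syllable 3: gi.fo.ˈte.bo.ple:.

3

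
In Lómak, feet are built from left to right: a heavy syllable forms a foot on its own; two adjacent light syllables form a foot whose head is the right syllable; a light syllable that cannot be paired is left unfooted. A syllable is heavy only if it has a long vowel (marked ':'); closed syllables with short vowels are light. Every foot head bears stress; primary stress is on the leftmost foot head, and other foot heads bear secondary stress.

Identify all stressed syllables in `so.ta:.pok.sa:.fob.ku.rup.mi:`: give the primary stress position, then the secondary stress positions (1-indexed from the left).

primary 2, secondary 4, 6, 8

Weights: 1 so L, 2 ta: H, 3 pok L, 4 sa: H, 5 fob L, 6 ku L, 7 rup L, 8 mi: H.
Parse left to right (heavy = foot alone; LL = one foot; stranded L unfooted): so (ˈta:) pok (ˈsa:) (fob.ˈku) rup (ˈmi:).
Foot heads: 2, 4, 6, 8.
Primary stress on the leftmost head = syllable 2.
Secondary stress on 4, 6, 8: so.ˈta:.pok.ˌsa:.fob.ˌku.rup.ˌmi:.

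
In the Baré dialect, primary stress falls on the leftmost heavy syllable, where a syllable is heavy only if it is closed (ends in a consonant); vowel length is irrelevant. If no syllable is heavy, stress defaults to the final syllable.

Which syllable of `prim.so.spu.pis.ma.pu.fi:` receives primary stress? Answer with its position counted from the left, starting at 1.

1

Weights: 1 prim H, 2 so L, 3 spu L, 4 pis H, 5 ma L, 6 pu L, 7 fi: L.
Heavy syllables in the domain: 1, 4. The leftmost is syllable 1 (prim).
Primary stress: syllable 1 → ˈprim.so.spu.pis.ma.pu.fi:.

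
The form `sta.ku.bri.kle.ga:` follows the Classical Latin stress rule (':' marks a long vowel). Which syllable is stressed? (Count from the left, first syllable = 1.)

3

Classical Latin: stress the penult if heavy (long vowel or closed), else the antepenult.
Weights: 3 bri L, 4 kle L, 5 ga: H.
The penult (syllable 4, kle) is light, so stress falls on the antepenult (syllable 3, bri).
Stress on syllable 3: sta.ku.ˈbri.kle.ga:.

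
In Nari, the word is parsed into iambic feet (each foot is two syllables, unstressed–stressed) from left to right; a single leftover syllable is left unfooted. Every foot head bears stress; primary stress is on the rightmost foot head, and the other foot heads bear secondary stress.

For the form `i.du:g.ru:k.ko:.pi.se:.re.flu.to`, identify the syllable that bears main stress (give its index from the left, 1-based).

8

Parse left to right into iambic (σˈσ) feet: (i.ˈdu:g) (ru:k.ˈko:) (pi.ˈse:) (re.ˈflu) to. Syllable 9 is left unfooted.
Foot heads (stressed positions): 2, 4, 6, 8.
End Rule Rightmost: primary stress on the rightmost head = syllable 8.
Primary stress: syllable 8 → i.du:g.ru:k.ko:.pi.se:.re.ˈflu.to.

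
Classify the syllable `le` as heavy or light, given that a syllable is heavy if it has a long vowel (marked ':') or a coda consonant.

`le`: short vowel, open (no coda). Short vowel, open → light.

light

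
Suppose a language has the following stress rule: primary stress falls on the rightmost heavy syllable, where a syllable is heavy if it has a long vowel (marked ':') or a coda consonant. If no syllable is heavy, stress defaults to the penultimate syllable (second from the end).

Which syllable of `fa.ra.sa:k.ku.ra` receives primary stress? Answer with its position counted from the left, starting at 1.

3

Weights: 1 fa L, 2 ra L, 3 sa:k H, 4 ku L, 5 ra L.
Heavy syllables in the domain: 3. The rightmost is syllable 3 (sa:k).
Primary stress: syllable 3 → fa.ra.ˈsa:k.ku.ra.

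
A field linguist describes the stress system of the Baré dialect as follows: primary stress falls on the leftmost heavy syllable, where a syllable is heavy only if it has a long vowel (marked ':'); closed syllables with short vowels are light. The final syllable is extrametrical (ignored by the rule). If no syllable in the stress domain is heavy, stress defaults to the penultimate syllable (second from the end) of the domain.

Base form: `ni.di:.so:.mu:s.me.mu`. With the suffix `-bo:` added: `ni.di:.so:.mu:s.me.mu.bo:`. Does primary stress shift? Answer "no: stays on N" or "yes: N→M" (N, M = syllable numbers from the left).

no: stays on 2

Base `ni.di:.so:.mu:s.me.mu` (6 syllables):
  The final syllable (6, mu) is extrametrical; the stress domain is syllables 1–5.
  Weights: 1 ni L, 2 di: H, 3 so: H, 4 mu:s H, 5 me L.
  Heavy syllables in the domain: 2, 3, 4. The leftmost is syllable 2 (di:).
  → primary stress on syllable 2.
Suffixed `ni.di:.so:.mu:s.me.mu.bo:` (7 syllables):
  The final syllable (7, bo:) is extrametrical; the stress domain is syllables 1–6.
  Weights: 1 ni L, 2 di: H, 3 so: H, 4 mu:s H, 5 me L, 6 mu L.
  Heavy syllables in the domain: 2, 3, 4. The leftmost is syllable 2 (di:).
  → primary stress on syllable 2.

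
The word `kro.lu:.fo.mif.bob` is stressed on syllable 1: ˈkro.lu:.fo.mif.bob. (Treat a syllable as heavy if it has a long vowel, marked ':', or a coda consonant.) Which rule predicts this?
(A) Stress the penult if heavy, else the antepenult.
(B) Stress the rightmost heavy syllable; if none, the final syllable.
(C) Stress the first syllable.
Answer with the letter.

C

Rule A → syllable 4 (observed: 1).
Rule B → syllable 5 (observed: 1).
Rule C → syllable 1 ✓.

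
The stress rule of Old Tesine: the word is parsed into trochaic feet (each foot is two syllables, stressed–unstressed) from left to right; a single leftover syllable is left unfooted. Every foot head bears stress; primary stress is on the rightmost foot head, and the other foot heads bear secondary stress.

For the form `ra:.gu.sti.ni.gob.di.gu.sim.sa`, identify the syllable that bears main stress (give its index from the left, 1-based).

Parse left to right into trochaic (ˈσσ) feet: (ˈra:.gu) (ˈsti.ni) (ˈgob.di) (ˈgu.sim) sa. Syllable 9 is left unfooted.
Foot heads (stressed positions): 1, 3, 5, 7.
End Rule Rightmost: primary stress on the rightmost head = syllable 7.
Primary stress: syllable 7 → ra:.gu.sti.ni.gob.di.ˈgu.sim.sa.

7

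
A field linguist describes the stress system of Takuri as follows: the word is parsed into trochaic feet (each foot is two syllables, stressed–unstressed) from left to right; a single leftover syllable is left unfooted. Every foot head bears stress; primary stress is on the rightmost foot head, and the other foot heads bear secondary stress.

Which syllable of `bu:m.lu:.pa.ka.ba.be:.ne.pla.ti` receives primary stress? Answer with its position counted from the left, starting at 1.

7

Parse left to right into trochaic (ˈσσ) feet: (ˈbu:m.lu:) (ˈpa.ka) (ˈba.be:) (ˈne.pla) ti. Syllable 9 is left unfooted.
Foot heads (stressed positions): 1, 3, 5, 7.
End Rule Rightmost: primary stress on the rightmost head = syllable 7.
Primary stress: syllable 7 → bu:m.lu:.pa.ka.ba.be:.ˈne.pla.ti.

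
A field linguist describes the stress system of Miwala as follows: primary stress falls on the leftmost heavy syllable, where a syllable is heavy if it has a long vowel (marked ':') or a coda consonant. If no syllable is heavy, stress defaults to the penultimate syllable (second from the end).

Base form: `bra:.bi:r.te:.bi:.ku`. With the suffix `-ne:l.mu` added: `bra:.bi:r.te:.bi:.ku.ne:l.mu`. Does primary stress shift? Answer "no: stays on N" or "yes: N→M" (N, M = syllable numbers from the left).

Base `bra:.bi:r.te:.bi:.ku` (5 syllables):
  Weights: 1 bra: H, 2 bi:r H, 3 te: H, 4 bi: H, 5 ku L.
  Heavy syllables in the domain: 1, 2, 3, 4. The leftmost is syllable 1 (bra:).
  → primary stress on syllable 1.
Suffixed `bra:.bi:r.te:.bi:.ku.ne:l.mu` (7 syllables):
  Weights: 1 bra: H, 2 bi:r H, 3 te: H, 4 bi: H, 5 ku L, 6 ne:l H, 7 mu L.
  Heavy syllables in the domain: 1, 2, 3, 4, 6. The leftmost is syllable 1 (bra:).
  → primary stress on syllable 1.

no: stays on 1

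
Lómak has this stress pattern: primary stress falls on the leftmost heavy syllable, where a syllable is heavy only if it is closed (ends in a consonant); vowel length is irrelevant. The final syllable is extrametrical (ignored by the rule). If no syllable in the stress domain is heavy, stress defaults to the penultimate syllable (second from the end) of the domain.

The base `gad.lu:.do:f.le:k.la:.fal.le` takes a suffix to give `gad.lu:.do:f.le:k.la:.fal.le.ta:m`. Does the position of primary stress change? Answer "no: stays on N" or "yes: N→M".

no: stays on 1

Base `gad.lu:.do:f.le:k.la:.fal.le` (7 syllables):
  The final syllable (7, le) is extrametrical; the stress domain is syllables 1–6.
  Weights: 1 gad H, 2 lu: L, 3 do:f H, 4 le:k H, 5 la: L, 6 fal H.
  Heavy syllables in the domain: 1, 3, 4, 6. The leftmost is syllable 1 (gad).
  → primary stress on syllable 1.
Suffixed `gad.lu:.do:f.le:k.la:.fal.le.ta:m` (8 syllables):
  The final syllable (8, ta:m) is extrametrical; the stress domain is syllables 1–7.
  Weights: 1 gad H, 2 lu: L, 3 do:f H, 4 le:k H, 5 la: L, 6 fal H, 7 le L.
  Heavy syllables in the domain: 1, 3, 4, 6. The leftmost is syllable 1 (gad).
  → primary stress on syllable 1.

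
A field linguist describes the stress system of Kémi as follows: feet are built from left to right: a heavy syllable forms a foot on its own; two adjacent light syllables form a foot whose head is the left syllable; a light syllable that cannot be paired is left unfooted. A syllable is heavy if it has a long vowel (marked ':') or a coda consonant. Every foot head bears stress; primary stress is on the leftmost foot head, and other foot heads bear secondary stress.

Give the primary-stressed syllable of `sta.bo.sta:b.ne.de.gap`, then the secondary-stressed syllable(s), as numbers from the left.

Weights: 1 sta L, 2 bo L, 3 sta:b H, 4 ne L, 5 de L, 6 gap H.
Parse left to right (heavy = foot alone; LL = one foot; stranded L unfooted): (ˈsta.bo) (ˈsta:b) (ˈne.de) (ˈgap).
Foot heads: 1, 3, 4, 6.
Primary stress on the leftmost head = syllable 1.
Secondary stress on 3, 4, 6: ˈsta.bo.ˌsta:b.ˌne.de.ˌgap.

primary 1, secondary 3, 4, 6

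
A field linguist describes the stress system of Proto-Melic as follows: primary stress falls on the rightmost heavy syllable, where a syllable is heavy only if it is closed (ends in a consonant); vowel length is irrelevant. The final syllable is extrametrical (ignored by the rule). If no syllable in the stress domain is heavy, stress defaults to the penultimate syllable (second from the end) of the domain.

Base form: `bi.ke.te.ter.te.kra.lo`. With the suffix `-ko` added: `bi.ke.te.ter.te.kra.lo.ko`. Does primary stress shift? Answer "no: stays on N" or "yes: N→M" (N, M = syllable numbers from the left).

no: stays on 4

Base `bi.ke.te.ter.te.kra.lo` (7 syllables):
  The final syllable (7, lo) is extrametrical; the stress domain is syllables 1–6.
  Weights: 1 bi L, 2 ke L, 3 te L, 4 ter H, 5 te L, 6 kra L.
  Heavy syllables in the domain: 4. The rightmost is syllable 4 (ter).
  → primary stress on syllable 4.
Suffixed `bi.ke.te.ter.te.kra.lo.ko` (8 syllables):
  The final syllable (8, ko) is extrametrical; the stress domain is syllables 1–7.
  Weights: 1 bi L, 2 ke L, 3 te L, 4 ter H, 5 te L, 6 kra L, 7 lo L.
  Heavy syllables in the domain: 4. The rightmost is syllable 4 (ter).
  → primary stress on syllable 4.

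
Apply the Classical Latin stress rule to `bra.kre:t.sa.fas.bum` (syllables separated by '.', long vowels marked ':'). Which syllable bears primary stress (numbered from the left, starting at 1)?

4

Classical Latin: stress the penult if heavy (long vowel or closed), else the antepenult.
Weights: 3 sa L, 4 fas H, 5 bum H.
The penult (syllable 4, fas) is heavy, so it takes stress.
Stress on syllable 4: bra.kre:t.sa.ˈfas.bum.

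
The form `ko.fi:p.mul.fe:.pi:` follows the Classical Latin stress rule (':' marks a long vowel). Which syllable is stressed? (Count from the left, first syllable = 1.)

4

Classical Latin: stress the penult if heavy (long vowel or closed), else the antepenult.
Weights: 3 mul H, 4 fe: H, 5 pi: H.
The penult (syllable 4, fe:) is heavy, so it takes stress.
Stress on syllable 4: ko.fi:p.mul.ˈfe:.pi:.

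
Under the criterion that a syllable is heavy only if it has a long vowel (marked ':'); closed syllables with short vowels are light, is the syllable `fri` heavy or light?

light

`fri`: short vowel, open (no coda). Short vowel → light.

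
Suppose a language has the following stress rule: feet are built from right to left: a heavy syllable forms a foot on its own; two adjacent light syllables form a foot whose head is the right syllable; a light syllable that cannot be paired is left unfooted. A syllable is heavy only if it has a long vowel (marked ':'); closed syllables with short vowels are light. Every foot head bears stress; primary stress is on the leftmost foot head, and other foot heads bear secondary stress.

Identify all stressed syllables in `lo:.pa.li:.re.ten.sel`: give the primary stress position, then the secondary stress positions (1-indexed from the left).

Weights: 1 lo: H, 2 pa L, 3 li: H, 4 re L, 5 ten L, 6 sel L.
Parse right to left (heavy = foot alone; LL = one foot; stranded L unfooted): (ˈlo:) pa (ˈli:) re (ten.ˈsel).
Foot heads: 1, 3, 6.
Primary stress on the leftmost head = syllable 1.
Secondary stress on 3, 6: ˈlo:.pa.ˌli:.re.ten.ˌsel.

primary 1, secondary 3, 6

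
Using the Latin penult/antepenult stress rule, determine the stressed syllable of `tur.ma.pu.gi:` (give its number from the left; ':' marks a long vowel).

2

Classical Latin: stress the penult if heavy (long vowel or closed), else the antepenult.
Weights: 2 ma L, 3 pu L, 4 gi: H.
The penult (syllable 3, pu) is light, so stress falls on the antepenult (syllable 2, ma).
Stress on syllable 2: tur.ˈma.pu.gi:.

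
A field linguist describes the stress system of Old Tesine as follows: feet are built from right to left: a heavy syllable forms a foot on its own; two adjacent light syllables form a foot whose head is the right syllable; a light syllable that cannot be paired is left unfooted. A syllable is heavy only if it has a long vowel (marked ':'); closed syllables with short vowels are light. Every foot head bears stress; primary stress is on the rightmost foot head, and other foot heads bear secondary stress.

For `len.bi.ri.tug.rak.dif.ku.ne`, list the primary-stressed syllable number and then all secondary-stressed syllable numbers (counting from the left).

primary 8, secondary 2, 4, 6

Weights: 1 len L, 2 bi L, 3 ri L, 4 tug L, 5 rak L, 6 dif L, 7 ku L, 8 ne L.
Parse right to left (heavy = foot alone; LL = one foot; stranded L unfooted): (len.ˈbi) (ri.ˈtug) (rak.ˈdif) (ku.ˈne).
Foot heads: 2, 4, 6, 8.
Primary stress on the rightmost head = syllable 8.
Secondary stress on 2, 4, 6: len.ˌbi.ri.ˌtug.rak.ˌdif.ku.ˈne.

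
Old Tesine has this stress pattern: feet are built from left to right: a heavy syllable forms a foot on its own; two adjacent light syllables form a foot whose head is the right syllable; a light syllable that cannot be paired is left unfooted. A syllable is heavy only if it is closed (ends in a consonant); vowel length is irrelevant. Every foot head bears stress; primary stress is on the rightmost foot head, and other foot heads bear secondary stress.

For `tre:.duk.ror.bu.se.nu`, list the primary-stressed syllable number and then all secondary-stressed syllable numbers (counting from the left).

primary 5, secondary 2, 3

Weights: 1 tre: L, 2 duk H, 3 ror H, 4 bu L, 5 se L, 6 nu L.
Parse left to right (heavy = foot alone; LL = one foot; stranded L unfooted): tre: (ˈduk) (ˈror) (bu.ˈse) nu.
Foot heads: 2, 3, 5.
Primary stress on the rightmost head = syllable 5.
Secondary stress on 2, 3: tre:.ˌduk.ˌror.bu.ˈse.nu.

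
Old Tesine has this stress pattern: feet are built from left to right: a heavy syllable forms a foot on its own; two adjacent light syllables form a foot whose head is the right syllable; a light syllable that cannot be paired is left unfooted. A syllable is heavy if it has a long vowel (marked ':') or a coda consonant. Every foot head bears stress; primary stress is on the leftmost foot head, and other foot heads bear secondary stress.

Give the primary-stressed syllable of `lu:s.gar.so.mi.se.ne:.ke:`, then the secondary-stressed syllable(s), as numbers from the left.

primary 1, secondary 2, 4, 6, 7

Weights: 1 lu:s H, 2 gar H, 3 so L, 4 mi L, 5 se L, 6 ne: H, 7 ke: H.
Parse left to right (heavy = foot alone; LL = one foot; stranded L unfooted): (ˈlu:s) (ˈgar) (so.ˈmi) se (ˈne:) (ˈke:).
Foot heads: 1, 2, 4, 6, 7.
Primary stress on the leftmost head = syllable 1.
Secondary stress on 2, 4, 6, 7: ˈlu:s.ˌgar.so.ˌmi.se.ˌne:.ˌke:.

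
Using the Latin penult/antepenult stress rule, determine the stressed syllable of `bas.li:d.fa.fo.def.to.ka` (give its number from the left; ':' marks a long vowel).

5

Classical Latin: stress the penult if heavy (long vowel or closed), else the antepenult.
Weights: 5 def H, 6 to L, 7 ka L.
The penult (syllable 6, to) is light, so stress falls on the antepenult (syllable 5, def).
Stress on syllable 5: bas.li:d.fa.fo.ˈdef.to.ka.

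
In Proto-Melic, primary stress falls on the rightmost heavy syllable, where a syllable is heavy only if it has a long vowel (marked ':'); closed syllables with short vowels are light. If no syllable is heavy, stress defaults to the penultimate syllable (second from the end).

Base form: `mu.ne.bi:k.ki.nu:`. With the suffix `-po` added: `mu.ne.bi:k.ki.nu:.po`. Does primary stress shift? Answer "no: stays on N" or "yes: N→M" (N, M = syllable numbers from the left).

Base `mu.ne.bi:k.ki.nu:` (5 syllables):
  Weights: 1 mu L, 2 ne L, 3 bi:k H, 4 ki L, 5 nu: H.
  Heavy syllables in the domain: 3, 5. The rightmost is syllable 5 (nu:).
  → primary stress on syllable 5.
Suffixed `mu.ne.bi:k.ki.nu:.po` (6 syllables):
  Weights: 1 mu L, 2 ne L, 3 bi:k H, 4 ki L, 5 nu: H, 6 po L.
  Heavy syllables in the domain: 3, 5. The rightmost is syllable 5 (nu:).
  → primary stress on syllable 5.

no: stays on 5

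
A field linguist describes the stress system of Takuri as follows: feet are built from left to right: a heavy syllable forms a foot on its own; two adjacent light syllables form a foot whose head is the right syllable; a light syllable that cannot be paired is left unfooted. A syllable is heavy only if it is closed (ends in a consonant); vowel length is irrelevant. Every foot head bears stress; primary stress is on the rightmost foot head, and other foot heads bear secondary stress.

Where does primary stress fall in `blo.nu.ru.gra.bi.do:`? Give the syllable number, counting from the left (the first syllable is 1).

6

Weights: 1 blo L, 2 nu L, 3 ru L, 4 gra L, 5 bi L, 6 do: L.
Parse left to right (heavy = foot alone; LL = one foot; stranded L unfooted): (blo.ˈnu) (ru.ˈgra) (bi.ˈdo:).
Foot heads: 2, 4, 6.
Primary stress on the rightmost head = syllable 6.
Primary stress: syllable 6 → blo.nu.ru.gra.bi.ˈdo:.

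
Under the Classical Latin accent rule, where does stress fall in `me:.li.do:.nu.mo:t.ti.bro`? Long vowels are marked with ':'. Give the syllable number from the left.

Classical Latin: stress the penult if heavy (long vowel or closed), else the antepenult.
Weights: 5 mo:t H, 6 ti L, 7 bro L.
The penult (syllable 6, ti) is light, so stress falls on the antepenult (syllable 5, mo:t).
Stress on syllable 5: me:.li.do:.nu.ˈmo:t.ti.bro.

5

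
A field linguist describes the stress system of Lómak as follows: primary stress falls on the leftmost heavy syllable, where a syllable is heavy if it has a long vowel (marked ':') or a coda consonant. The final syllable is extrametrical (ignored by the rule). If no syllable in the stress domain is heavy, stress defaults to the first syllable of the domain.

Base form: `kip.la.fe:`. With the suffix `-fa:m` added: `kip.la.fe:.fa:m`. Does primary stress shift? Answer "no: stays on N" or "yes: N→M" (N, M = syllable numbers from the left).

Base `kip.la.fe:` (3 syllables):
  The final syllable (3, fe:) is extrametrical; the stress domain is syllables 1–2.
  Weights: 1 kip H, 2 la L.
  Heavy syllables in the domain: 1. The leftmost is syllable 1 (kip).
  → primary stress on syllable 1.
Suffixed `kip.la.fe:.fa:m` (4 syllables):
  The final syllable (4, fa:m) is extrametrical; the stress domain is syllables 1–3.
  Weights: 1 kip H, 2 la L, 3 fe: H.
  Heavy syllables in the domain: 1, 3. The leftmost is syllable 1 (kip).
  → primary stress on syllable 1.

no: stays on 1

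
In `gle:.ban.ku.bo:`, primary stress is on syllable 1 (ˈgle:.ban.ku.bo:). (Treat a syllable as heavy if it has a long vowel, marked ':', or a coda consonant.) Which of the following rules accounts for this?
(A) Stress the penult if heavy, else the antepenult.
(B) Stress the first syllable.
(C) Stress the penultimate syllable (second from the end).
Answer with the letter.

B

Rule A → syllable 2 (observed: 1).
Rule B → syllable 1 ✓.
Rule C → syllable 3 (observed: 1).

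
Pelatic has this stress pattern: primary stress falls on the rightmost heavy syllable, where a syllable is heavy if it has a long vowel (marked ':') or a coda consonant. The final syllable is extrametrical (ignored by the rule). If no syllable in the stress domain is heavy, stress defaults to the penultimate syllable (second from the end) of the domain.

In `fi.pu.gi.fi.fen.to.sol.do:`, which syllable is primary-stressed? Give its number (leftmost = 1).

The final syllable (8, do:) is extrametrical; the stress domain is syllables 1–7.
Weights: 1 fi L, 2 pu L, 3 gi L, 4 fi L, 5 fen H, 6 to L, 7 sol H.
Heavy syllables in the domain: 5, 7. The rightmost is syllable 7 (sol).
Primary stress: syllable 7 → fi.pu.gi.fi.fen.to.ˈsol.do:.

7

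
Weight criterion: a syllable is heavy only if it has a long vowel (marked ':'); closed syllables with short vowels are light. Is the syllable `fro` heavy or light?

light

`fro`: short vowel, open (no coda). Short vowel → light.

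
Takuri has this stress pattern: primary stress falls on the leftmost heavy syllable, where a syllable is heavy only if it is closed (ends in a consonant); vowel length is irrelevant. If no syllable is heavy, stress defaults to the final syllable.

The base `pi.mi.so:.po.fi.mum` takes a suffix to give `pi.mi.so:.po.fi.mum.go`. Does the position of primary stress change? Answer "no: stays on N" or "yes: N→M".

Base `pi.mi.so:.po.fi.mum` (6 syllables):
  Weights: 1 pi L, 2 mi L, 3 so: L, 4 po L, 5 fi L, 6 mum H.
  Heavy syllables in the domain: 6. The leftmost is syllable 6 (mum).
  → primary stress on syllable 6.
Suffixed `pi.mi.so:.po.fi.mum.go` (7 syllables):
  Weights: 1 pi L, 2 mi L, 3 so: L, 4 po L, 5 fi L, 6 mum H, 7 go L.
  Heavy syllables in the domain: 6. The leftmost is syllable 6 (mum).
  → primary stress on syllable 6.

no: stays on 6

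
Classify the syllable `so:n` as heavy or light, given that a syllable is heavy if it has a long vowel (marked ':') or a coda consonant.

`so:n`: long vowel, closed (coda /n/). Long vowel and closed → heavy.

heavy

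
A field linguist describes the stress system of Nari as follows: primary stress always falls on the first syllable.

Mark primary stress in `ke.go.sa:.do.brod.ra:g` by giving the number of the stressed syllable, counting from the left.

The word has 6 syllables; the first syllable is syllable 1 (ke).
Primary stress: syllable 1 → ˈke.go.sa:.do.brod.ra:g.

1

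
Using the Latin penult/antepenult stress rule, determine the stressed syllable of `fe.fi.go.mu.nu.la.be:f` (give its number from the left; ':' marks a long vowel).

Classical Latin: stress the penult if heavy (long vowel or closed), else the antepenult.
Weights: 5 nu L, 6 la L, 7 be:f H.
The penult (syllable 6, la) is light, so stress falls on the antepenult (syllable 5, nu).
Stress on syllable 5: fe.fi.go.mu.ˈnu.la.be:f.

5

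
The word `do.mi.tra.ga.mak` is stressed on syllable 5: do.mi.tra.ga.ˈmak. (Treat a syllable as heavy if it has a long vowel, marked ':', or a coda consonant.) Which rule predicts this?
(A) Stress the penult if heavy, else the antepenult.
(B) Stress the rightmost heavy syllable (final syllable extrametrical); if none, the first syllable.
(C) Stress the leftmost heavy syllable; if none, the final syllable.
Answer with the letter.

C

Rule A → syllable 3 (observed: 5).
Rule B → syllable 1 (observed: 5).
Rule C → syllable 5 ✓.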